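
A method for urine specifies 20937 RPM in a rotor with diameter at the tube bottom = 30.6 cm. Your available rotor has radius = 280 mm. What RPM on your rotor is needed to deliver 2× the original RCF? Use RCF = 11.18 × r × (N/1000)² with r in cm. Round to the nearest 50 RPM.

Original rotor: r = 30.6 / 2 = 15.3 cm
RCF_original = 11.18 × 15.3 × (20.937)² = 11.18 × 15.3 × 438.357969 ≈ 74,982.9 × g
Target RCF = 2 × 74,982.9 ≈ 149,965.8 × g
Your rotor: r = 280 mm = 28.0 cm
149,965.8 = 11.18 × 28 × (N/1000)²
(N/1000)² = 149,965.8 / 313.04 = 479.0627
N = 1000 × √479.0627 ≈ 21,887.5

≈ 21900 RPM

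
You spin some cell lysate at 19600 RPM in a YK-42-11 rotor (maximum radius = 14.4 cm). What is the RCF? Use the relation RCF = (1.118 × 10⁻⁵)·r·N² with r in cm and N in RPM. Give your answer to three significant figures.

RCF = 1.118 × 10⁻⁵ × 14.4 × (19600)² = 1.118 × 10⁻⁵ × 14.4 × 384,160,000 ≈ 61,846.7 × g

61800 ×g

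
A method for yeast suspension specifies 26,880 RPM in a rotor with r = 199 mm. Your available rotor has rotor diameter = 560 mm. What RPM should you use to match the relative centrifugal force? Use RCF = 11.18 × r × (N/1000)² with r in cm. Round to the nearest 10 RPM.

Original rotor: r = 199 mm = 19.9 cm
RCF_original = 11.18 × 19.9 × (26.88)² = 11.18 × 19.9 × 722.5344 ≈ 160,750.9 × g
Your rotor: r = 560 mm / 2 = 280 mm = 28 cm
160,750.9 = 11.18 × 28 × (N/1000)²
(N/1000)² = 160,750.9 / 313.04 = 513.5155
N = 1000 × √513.5155 ≈ 22,660.9

22660 RPM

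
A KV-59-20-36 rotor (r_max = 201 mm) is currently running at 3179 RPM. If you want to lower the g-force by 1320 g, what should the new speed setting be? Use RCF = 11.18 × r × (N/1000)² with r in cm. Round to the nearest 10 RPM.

r = 201 mm = 20.1 cm
Current RCF = 11.18 × 20.1 × (3.179)² = 11.18 × 20.1 × 10.106041 ≈ 2,271 × g
Target RCF = 2,271 − 1,320 = 951 × g
(N/1000)² = 951 / 224.718 = 4.231971
N = 1000 × √4.231971 ≈ 2,057.2

≈ 2060 RPM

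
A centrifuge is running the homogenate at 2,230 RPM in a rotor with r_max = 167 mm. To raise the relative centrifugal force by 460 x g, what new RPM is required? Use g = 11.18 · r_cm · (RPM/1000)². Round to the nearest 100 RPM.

r = 167 mm = 16.7 cm
Current RCF = 11.18 × 16.7 × (2.23)² = 11.18 × 16.7 × 4.9729 ≈ 928.5 × g
Target RCF = 928.5 + 460 = 1,388.5 × g
(N/1000)² = 1,388.5 / 186.706 = 7.436826
N = 1000 × √7.436826 ≈ 2,727.1

N₂ ≈ 2700 RPM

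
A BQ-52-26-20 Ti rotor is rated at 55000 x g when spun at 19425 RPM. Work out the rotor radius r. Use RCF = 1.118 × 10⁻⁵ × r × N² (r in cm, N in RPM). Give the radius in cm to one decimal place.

RCF = 1.118 × 10⁻⁵ × r × N²
55000 = 1.118 × 10⁻⁵ × r × (19425)²
r = 55000 / (1.118 × 10⁻⁵ × 377,330,625) = 55000 / 4218.556 ≈ 13.038 cm

13.0 cm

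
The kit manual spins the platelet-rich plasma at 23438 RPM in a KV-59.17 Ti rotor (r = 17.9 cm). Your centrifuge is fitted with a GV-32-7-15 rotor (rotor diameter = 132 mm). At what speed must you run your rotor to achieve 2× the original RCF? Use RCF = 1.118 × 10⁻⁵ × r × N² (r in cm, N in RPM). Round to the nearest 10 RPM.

RCF_original = 1.118 × 10⁻⁵ × 17.9 × (23438)² = 1.118 × 10⁻⁵ × 17.9 × 549,339,844 ≈ 109,935 × g
Target RCF = 2 × 109,935 ≈ 219,870 × g
Your rotor: r = 132 mm / 2 = 66 mm = 6.6 cm
219,870 = 1.118 × 10⁻⁵ × 6.6 × N²
N² = 219,870 / (7.3788 × 10⁻⁵) = 2,979,752,805
N ≈ √2,979,752,805 ≈ 54,587.1

54590 RPM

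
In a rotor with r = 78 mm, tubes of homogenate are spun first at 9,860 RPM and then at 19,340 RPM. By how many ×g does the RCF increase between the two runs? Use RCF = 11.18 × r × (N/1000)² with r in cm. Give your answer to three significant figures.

r = 78 mm = 7.8 cm
RCF₁ = 11.18 × 7.8 × (9.86)² = 11.18 × 7.8 × 97.2196 ≈ 8,477.9 × g
RCF₂ = 11.18 × 7.8 × (19.34)² = 11.18 × 7.8 × 374.0356 ≈ 32,617.4 × g
Increase = 32,617.4 − 8,477.9 = 24,139.5

≈ 24100 ×g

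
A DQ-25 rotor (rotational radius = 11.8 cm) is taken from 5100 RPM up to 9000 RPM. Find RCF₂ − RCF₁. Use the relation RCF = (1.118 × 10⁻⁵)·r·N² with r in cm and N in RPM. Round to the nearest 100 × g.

7300 x g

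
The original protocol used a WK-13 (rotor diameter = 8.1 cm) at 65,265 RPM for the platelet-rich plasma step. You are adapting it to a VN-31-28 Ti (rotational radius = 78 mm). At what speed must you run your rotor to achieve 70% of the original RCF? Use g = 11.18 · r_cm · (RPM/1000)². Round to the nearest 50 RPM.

≈ 39350 RPM

Original rotor: r = 8.1 / 2 = 4.05 cm
RCF_original = 11.18 × 4.05 × (65.265)² = 11.18 × 4.05 × 4,259.520225 ≈ 192,866.8 × g
Target RCF = 0.7 × 192,866.8 ≈ 135,006.8 × g
Your rotor: r = 78 mm = 7.8 cm
135,006.8 = 11.18 × 7.8 × (N/1000)²
(N/1000)² = 135,006.8 / 87.204 = 1548.172
N = 1000 × √1548.172 ≈ 39,346.8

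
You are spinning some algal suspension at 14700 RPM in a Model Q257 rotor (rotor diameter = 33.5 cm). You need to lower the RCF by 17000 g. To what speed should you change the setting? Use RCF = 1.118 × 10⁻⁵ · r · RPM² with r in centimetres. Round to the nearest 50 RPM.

≈ 11200 RPM

r = 33.5 / 2 = 16.75 cm
Current RCF = 1.118 × 10⁻⁵ × 16.75 × (14700)² = 1.118 × 10⁻⁵ × 16.75 × 216,090,000 ≈ 40,466.1 × g
Target RCF = 40,466.1 − 17,000 = 23,466.1 × g
N² = 23,466.1 / (18.7265 × 10⁻⁵) = 125,309,588
N ≈ √125,309,588 ≈ 11,194.2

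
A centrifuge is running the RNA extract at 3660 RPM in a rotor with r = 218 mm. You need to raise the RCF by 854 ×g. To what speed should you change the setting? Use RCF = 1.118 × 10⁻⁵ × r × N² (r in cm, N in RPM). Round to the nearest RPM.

r = 218 mm = 21.8 cm
Current RCF = 1.118 × 10⁻⁵ × 21.8 × (3660)² = 1.118 × 10⁻⁵ × 21.8 × 13,395,600 ≈ 3,264.8 × g
Target RCF = 3,264.8 + 854 = 4,118.8 × g
N² = 4,118.8 / (24.3724 × 10⁻⁵) = 16,899,444
N ≈ √16,899,444 ≈ 4,110.9

N₂ ≈ 4111 RPM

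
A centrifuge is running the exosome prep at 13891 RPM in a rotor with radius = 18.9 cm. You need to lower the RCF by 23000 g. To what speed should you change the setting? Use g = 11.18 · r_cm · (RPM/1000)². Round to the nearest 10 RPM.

Current RCF = 11.18 × 18.9 × (13.891)² = 11.18 × 18.9 × 192.959881 ≈ 40,772.8 × g
Target RCF = 40,772.8 − 23,000 = 17,772.8 × g
(N/1000)² = 17,772.8 / 211.302 = 84.11089
N = 1000 × √84.11089 ≈ 9,171.2

≈ 9170 RPM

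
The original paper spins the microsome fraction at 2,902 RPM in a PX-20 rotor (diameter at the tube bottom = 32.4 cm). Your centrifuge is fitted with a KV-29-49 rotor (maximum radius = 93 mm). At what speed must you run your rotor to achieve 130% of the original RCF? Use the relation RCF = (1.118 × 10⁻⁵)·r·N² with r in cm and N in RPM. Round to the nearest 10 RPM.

4370 RPM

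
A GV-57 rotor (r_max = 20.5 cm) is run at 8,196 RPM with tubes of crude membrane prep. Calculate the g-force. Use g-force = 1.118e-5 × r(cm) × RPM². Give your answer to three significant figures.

≈ 15400 x g

RCF = 1.118 × 10⁻⁵ × 20.5 × (8196)² = 1.118 × 10⁻⁵ × 20.5 × 67,174,416 ≈ 15,395.7 × g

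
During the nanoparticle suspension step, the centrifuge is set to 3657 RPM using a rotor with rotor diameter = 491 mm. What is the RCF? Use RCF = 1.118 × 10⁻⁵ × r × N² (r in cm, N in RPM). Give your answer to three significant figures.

r = 491 mm / 2 = 245.5 mm = 24.55 cm
RCF = 1.118 × 10⁻⁵ × 24.55 × (3657)² = 1.118 × 10⁻⁵ × 24.55 × 13,373,649 ≈ 3,670.7 × g

≈ 3670 g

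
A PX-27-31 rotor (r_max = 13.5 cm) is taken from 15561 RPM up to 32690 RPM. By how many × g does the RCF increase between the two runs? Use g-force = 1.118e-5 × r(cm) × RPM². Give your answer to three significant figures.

RCF₁ = 1.118 × 10⁻⁵ × 13.5 × (15561)² = 1.118 × 10⁻⁵ × 13.5 × 242,144,721 ≈ 36,546.9 × g
RCF₂ = 1.118 × 10⁻⁵ × 13.5 × (32690)² = 1.118 × 10⁻⁵ × 13.5 × 1,068,636,100 ≈ 161,289.2 × g
Increase = 161,289.2 − 36,546.9 = 124,742.3

125000 × g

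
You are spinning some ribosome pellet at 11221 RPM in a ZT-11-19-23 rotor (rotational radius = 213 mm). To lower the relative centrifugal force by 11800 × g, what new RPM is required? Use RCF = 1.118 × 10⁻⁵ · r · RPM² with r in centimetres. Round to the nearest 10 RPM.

8740 RPM

r = 213 mm = 21.3 cm
Current RCF = 1.118 × 10⁻⁵ × 21.3 × (11221)² = 1.118 × 10⁻⁵ × 21.3 × 125,910,841 ≈ 29,983.7 × g
Target RCF = 29,983.7 − 11,800 = 18,183.7 × g
N² = 18,183.7 / (23.8134 × 10⁻⁵) = 76,359,109
N ≈ √76,359,109 ≈ 8,738.4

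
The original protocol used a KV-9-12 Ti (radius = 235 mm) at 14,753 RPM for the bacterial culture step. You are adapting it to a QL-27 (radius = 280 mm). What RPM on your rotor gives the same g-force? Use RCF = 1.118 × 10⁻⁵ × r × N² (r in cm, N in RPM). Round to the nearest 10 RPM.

Original rotor: r = 235 mm = 23.5 cm
RCF_original = 1.118 × 10⁻⁵ × 23.5 × (14753)² = 1.118 × 10⁻⁵ × 23.5 × 217,651,009 ≈ 57,183.4 × g
Your rotor: r = 280 mm = 28.0 cm
57,183.4 = 1.118 × 10⁻⁵ × 28 × N²
N² = 57,183.4 / (31.304 × 10⁻⁵) = 182,671,224
N ≈ √182,671,224 ≈ 13,515.6

13520 RPM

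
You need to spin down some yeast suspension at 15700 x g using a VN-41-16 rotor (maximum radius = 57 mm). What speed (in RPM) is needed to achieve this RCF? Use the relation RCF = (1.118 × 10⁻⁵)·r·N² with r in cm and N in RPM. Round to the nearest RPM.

15696 RPM

r = 57 mm = 5.7 cm
15,700 = 1.118 × 10⁻⁵ × 5.7 × N²
N² = 15,700 / (6.3726 × 10⁻⁵) = 246,367,260
N ≈ √246,367,260 ≈ 15,696.1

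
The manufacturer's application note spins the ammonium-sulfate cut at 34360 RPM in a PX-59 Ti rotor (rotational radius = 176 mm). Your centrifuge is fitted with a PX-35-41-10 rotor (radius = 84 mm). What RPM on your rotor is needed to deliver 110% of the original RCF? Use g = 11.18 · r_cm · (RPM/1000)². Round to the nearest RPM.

≈ 52163 RPM

Original rotor: r = 176 mm = 17.6 cm
RCF_original = 11.18 × 17.6 × (34.36)² = 11.18 × 17.6 × 1,180.6096 ≈ 232,306.2 × g
Target RCF = 1.1 × 232,306.2 ≈ 255,536.8 × g
Your rotor: r = 84 mm = 8.4 cm
255,536.8 = 11.18 × 8.4 × (N/1000)²
(N/1000)² = 255,536.8 / 93.912 = 2721.024
N = 1000 × √2721.024 ≈ 52,163.4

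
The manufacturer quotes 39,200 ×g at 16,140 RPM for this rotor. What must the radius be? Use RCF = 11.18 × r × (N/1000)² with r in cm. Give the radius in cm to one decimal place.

r ≈ 13.5 cm

RCF = 11.18 × r × (N/1000)²
39200 = 11.18 × r × (16.14)²
r = 39200 / (11.18 × 260.4996) = 39200 / 2912.386 ≈ 13.460 cm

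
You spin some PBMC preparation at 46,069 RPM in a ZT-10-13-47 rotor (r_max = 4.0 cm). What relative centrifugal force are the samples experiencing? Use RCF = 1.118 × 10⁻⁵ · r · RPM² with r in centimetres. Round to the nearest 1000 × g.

RCF = 1.118 × 10⁻⁵ × 4 × (46069)² = 1.118 × 10⁻⁵ × 4 × 2,122,352,761 ≈ 94,911.6 × g

≈ 95000 × g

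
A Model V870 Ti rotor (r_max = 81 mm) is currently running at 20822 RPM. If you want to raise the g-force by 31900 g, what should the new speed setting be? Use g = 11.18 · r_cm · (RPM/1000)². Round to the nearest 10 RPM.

28030 RPM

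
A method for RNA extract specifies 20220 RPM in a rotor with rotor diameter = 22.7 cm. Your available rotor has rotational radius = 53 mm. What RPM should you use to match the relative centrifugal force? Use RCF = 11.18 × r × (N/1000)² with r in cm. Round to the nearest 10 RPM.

29590 RPM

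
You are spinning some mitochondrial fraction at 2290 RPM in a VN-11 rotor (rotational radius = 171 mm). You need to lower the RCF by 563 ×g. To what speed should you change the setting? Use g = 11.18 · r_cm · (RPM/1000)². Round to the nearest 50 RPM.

1500 RPM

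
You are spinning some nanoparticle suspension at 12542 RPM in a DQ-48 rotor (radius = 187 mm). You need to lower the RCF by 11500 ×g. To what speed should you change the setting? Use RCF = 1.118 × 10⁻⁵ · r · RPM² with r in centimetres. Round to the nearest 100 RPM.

r = 187 mm = 18.7 cm
Current RCF = 1.118 × 10⁻⁵ × 18.7 × (12542)² = 1.118 × 10⁻⁵ × 18.7 × 157,301,764 ≈ 32,886.5 × g
Target RCF = 32,886.5 − 11,500 = 21,386.5 × g
N² = 21,386.5 / (20.9066 × 10⁻⁵) = 102,295,447
N ≈ √102,295,447 ≈ 10,114.1

N₂ ≈ 10100 RPM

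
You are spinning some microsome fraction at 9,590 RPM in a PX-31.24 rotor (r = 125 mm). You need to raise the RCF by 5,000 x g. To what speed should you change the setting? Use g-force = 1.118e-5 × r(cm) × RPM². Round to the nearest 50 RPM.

r = 125 mm = 12.5 cm
Current RCF = 1.118 × 10⁻⁵ × 12.5 × (9590)² = 1.118 × 10⁻⁵ × 12.5 × 91,968,100 ≈ 12,852.5 × g
Target RCF = 12,852.5 + 5,000 = 17,852.5 × g
N² = 17,852.5 / (13.975 × 10⁻⁵) = 127,745,975
N ≈ √127,745,975 ≈ 11,302.5

≈ 11300 RPM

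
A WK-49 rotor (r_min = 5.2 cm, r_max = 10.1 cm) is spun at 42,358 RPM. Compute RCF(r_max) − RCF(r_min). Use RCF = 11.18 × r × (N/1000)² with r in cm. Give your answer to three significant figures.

RCF_max = 11.18 × 10.1 × (42.358)² = 11.18 × 10.1 × 1,794.200164 ≈ 202,597.5 × g
RCF_min = 11.18 × 5.2 × (42.358)² = 11.18 × 5.2 × 1,794.200164 ≈ 104,307.6 × g
ΔRCF = 202,597.5 − 104,307.6 = 98,289.9

≈ 98300 ×g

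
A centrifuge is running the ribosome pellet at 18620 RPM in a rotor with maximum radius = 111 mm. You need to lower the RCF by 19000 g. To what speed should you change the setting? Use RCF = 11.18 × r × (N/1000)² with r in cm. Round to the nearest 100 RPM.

≈ 13900 RPM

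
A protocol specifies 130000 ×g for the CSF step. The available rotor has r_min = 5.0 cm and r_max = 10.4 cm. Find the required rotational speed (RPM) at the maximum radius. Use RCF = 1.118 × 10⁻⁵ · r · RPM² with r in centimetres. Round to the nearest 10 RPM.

Use r_max = 10.4 cm.
RCF = 1.118 × 10⁻⁵ × r × N²
130,000 = 1.118 × 10⁻⁵ × 10.4 × N²
N² = 130,000 / (11.6272 × 10⁻⁵) = 1,118,067,979
N ≈ √1,118,067,979 ≈ 33,437.5

N ≈ 33440 RPM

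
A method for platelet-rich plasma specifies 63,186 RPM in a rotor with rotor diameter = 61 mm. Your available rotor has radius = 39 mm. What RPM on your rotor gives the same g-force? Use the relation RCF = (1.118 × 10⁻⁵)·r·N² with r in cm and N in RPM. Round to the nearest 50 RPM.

55900 RPM

Original rotor: r = 61 mm / 2 = 30.5 mm = 3.05 cm
RCF_original = 1.118 × 10⁻⁵ × 3.05 × (63186)² = 1.118 × 10⁻⁵ × 3.05 × 3,992,470,596 ≈ 136,139.3 × g
Your rotor: r = 39 mm = 3.9 cm
136,139.3 = 1.118 × 10⁻⁵ × 3.9 × N²
N² = 136,139.3 / (4.3602 × 10⁻⁵) = 3,122,317,784
N ≈ √3,122,317,784 ≈ 55,877.7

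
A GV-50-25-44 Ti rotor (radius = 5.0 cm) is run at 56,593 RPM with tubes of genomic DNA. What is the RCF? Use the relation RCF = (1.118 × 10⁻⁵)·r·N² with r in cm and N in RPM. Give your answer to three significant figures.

RCF ≈ 179000 x g

RCF = 1.118 × 10⁻⁵ × 5 × (56593)² = 1.118 × 10⁻⁵ × 5 × 3,202,767,649 ≈ 179,034.7 × g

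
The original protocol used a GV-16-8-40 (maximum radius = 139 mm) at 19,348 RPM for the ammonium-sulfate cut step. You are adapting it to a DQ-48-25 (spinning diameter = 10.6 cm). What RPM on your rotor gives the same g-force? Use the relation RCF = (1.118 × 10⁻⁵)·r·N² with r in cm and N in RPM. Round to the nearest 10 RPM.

≈ 31330 RPM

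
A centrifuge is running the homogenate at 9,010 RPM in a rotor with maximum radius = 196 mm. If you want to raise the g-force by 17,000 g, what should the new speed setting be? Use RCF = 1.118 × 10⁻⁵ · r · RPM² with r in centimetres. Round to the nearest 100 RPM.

r = 196 mm = 19.6 cm
Current RCF = 1.118 × 10⁻⁵ × 19.6 × (9010)² = 1.118 × 10⁻⁵ × 19.6 × 81,180,100 ≈ 17,788.8 × g
Target RCF = 17,788.8 + 17,000 = 34,788.8 × g
N² = 34,788.8 / (21.9128 × 10⁻⁵) = 158,760,177
N ≈ √158,760,177 ≈ 12,600.0

12600 RPM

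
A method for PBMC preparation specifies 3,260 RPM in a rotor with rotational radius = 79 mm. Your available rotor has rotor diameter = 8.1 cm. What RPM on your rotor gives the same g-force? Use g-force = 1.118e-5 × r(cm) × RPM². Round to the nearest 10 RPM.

Original rotor: r = 79 mm = 7.9 cm
RCF_original = 1.118 × 10⁻⁵ × 7.9 × (3260)² = 1.118 × 10⁻⁵ × 7.9 × 10,627,600 ≈ 938.7 × g
Your rotor: r = 8.1 / 2 = 4.05 cm
938.7 = 1.118 × 10⁻⁵ × 4.05 × N²
N² = 938.7 / (4.5279 × 10⁻⁵) = 20,731,465
N ≈ √20,731,465 ≈ 4,553.2

4550 RPM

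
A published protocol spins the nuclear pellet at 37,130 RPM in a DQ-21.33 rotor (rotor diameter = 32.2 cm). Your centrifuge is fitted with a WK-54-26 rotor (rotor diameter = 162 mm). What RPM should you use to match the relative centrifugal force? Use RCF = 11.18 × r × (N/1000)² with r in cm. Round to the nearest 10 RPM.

52350 RPM

Original rotor: r = 32.2 / 2 = 16.1 cm
RCF_original = 11.18 × 16.1 × (37.13)² = 11.18 × 16.1 × 1,378.6369 ≈ 248,151.9 × g
Your rotor: r = 162 mm / 2 = 81 mm = 8.1 cm
248,151.9 = 11.18 × 8.1 × (N/1000)²
(N/1000)² = 248,151.9 / 90.558 = 2740.254
N = 1000 × √2740.254 ≈ 52,347.4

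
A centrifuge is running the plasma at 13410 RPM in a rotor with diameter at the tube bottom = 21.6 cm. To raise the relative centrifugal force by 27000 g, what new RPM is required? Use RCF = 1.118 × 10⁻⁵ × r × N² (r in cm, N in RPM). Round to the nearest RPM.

N₂ ≈ 20086 RPM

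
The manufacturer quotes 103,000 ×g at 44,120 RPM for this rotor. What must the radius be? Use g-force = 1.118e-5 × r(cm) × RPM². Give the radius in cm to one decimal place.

103000 = 1.118 × 10⁻⁵ × r × (44120)²
r = 103000 / (1.118 × 10⁻⁵ × 1,946,574,400) = 103000 / 21762.7 ≈ 4.733 cm

r ≈ 4.7 cm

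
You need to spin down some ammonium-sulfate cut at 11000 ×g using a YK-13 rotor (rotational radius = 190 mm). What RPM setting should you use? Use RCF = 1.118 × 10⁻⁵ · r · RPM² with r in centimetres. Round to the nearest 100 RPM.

r = 190 mm = 19.0 cm
RCF = 1.118 × 10⁻⁵ × r × N²
11,000 = 1.118 × 10⁻⁵ × 19 × N²
N² = 11,000 / (21.242 × 10⁻⁵) = 51,784,201
N ≈ √51,784,201 ≈ 7,196.1

≈ 7200 RPM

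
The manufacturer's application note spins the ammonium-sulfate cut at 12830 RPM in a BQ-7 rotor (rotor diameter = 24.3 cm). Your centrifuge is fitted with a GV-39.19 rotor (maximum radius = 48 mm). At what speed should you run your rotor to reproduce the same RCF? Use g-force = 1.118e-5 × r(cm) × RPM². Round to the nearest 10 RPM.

Original rotor: r = 24.3 / 2 = 12.15 cm
RCF_original = 1.118 × 10⁻⁵ × 12.15 × (12830)² = 1.118 × 10⁻⁵ × 12.15 × 164,608,900 ≈ 22,360 × g
Your rotor: r = 48 mm = 4.8 cm
22,360 = 1.118 × 10⁻⁵ × 4.8 × N²
N² = 22,360 / (5.3664 × 10⁻⁵) = 416,666,667
N ≈ √416,666,667 ≈ 20,412.4

20410 RPM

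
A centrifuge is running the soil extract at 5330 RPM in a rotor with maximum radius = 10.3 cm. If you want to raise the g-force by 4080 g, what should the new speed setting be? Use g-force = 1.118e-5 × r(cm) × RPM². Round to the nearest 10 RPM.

N₂ ≈ 7990 RPM

Current RCF = 1.118 × 10⁻⁵ × 10.3 × (5330)² = 1.118 × 10⁻⁵ × 10.3 × 28,408,900 ≈ 3,271.4 × g
Target RCF = 3,271.4 + 4,080 = 7,351.4 × g
N² = 7,351.4 / (11.5154 × 10⁻⁵) = 63,839,728
N ≈ √63,839,728 ≈ 7,990.0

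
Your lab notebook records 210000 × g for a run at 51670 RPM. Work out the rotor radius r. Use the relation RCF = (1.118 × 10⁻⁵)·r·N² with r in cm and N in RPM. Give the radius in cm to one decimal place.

7.0 cm

210000 = 1.118 × 10⁻⁵ × r × (51670)²
r = 210000 / (1.118 × 10⁻⁵ × 2,669,788,900) = 210000 / 29848.24 ≈ 7.036 cm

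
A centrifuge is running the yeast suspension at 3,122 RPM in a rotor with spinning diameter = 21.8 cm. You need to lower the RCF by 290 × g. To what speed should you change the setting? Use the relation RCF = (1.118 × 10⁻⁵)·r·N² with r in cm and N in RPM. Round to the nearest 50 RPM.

r = 21.8 / 2 = 10.9 cm
Current RCF = 1.118 × 10⁻⁵ × 10.9 × (3122)² = 1.118 × 10⁻⁵ × 10.9 × 9,746,884 ≈ 1,187.8 × g
Target RCF = 1,187.8 − 290 = 897.8 × g
N² = 897.8 / (12.1862 × 10⁻⁵) = 7,367,350
N ≈ √7,367,350 ≈ 2,714.3

N₂ ≈ 2700 RPM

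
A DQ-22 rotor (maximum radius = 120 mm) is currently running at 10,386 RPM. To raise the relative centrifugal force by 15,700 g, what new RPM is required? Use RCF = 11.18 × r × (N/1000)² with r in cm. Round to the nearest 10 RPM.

r = 120 mm = 12.0 cm
Current RCF = 11.18 × 12 × (10.386)² = 11.18 × 12 × 107.868996 ≈ 14,471.7 × g
Target RCF = 14,471.7 + 15,700 = 30,171.7 × g
(N/1000)² = 30,171.7 / 134.16 = 224.8934
N = 1000 × √224.8934 ≈ 14,996.4

N₂ ≈ 15000 RPM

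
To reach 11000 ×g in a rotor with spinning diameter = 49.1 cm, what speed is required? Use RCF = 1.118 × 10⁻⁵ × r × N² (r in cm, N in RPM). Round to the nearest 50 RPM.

r = 49.1 / 2 = 24.55 cm
11,000 = 1.118 × 10⁻⁵ × 24.55 × N²
N² = 11,000 / (27.4469 × 10⁻⁵) = 40,077,386
N ≈ √40,077,386 ≈ 6,330.7

≈ 6350 RPM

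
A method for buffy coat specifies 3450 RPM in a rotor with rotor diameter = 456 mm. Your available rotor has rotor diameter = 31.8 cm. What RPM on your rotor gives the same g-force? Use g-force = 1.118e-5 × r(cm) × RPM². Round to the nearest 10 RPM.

Original rotor: r = 456 mm / 2 = 228 mm = 22.8 cm
RCF = 1.118 × 10⁻⁵ × r × N²
RCF_original = 1.118 × 10⁻⁵ × 22.8 × (3450)² = 1.118 × 10⁻⁵ × 22.8 × 11,902,500 ≈ 3,034 × g
Your rotor: r = 31.8 / 2 = 15.9 cm
3,034 = 1.118 × 10⁻⁵ × 15.9 × N²
N² = 3,034 / (17.7762 × 10⁻⁵) = 17,067,765
N ≈ √17,067,765 ≈ 4,131.3

4130 RPM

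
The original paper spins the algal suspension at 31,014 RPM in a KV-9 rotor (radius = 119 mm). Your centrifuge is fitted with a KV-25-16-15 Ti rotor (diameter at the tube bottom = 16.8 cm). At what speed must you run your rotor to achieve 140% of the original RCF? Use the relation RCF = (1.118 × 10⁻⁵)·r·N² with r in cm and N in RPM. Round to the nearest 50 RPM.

43700 RPM

Original rotor: r = 119 mm = 11.9 cm
RCF_original = 1.118 × 10⁻⁵ × 11.9 × (31014)² = 1.118 × 10⁻⁵ × 11.9 × 961,868,196 ≈ 127,968.9 × g
Target RCF = 1.4 × 127,968.9 ≈ 179,156.5 × g
Your rotor: r = 16.8 / 2 = 8.4 cm
179,156.5 = 1.118 × 10⁻⁵ × 8.4 × N²
N² = 179,156.5 / (9.3912 × 10⁻⁵) = 1,907,706,150
N ≈ √1,907,706,150 ≈ 43,677.3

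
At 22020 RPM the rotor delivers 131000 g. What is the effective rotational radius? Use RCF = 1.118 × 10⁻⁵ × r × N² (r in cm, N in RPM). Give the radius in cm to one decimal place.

≈ 24.2 cm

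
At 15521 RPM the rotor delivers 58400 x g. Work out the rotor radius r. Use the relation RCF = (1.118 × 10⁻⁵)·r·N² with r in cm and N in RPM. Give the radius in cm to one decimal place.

58400 = 1.118 × 10⁻⁵ × r × (15521)²
r = 58400 / (1.118 × 10⁻⁵ × 240,901,441) = 58400 / 2693.278 ≈ 21.684 cm

21.7 cm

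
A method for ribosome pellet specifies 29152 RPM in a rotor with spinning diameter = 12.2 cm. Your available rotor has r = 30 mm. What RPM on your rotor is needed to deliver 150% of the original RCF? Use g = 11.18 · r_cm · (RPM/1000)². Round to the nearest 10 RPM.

Original rotor: r = 12.2 / 2 = 6.1 cm
RCF = 11.18 × r × (N/1000)²
RCF_original = 11.18 × 6.1 × (29.152)² = 11.18 × 6.1 × 849.839104 ≈ 57,957.3 × g
Target RCF = 1.5 × 57,957.3 ≈ 86,936 × g
Your rotor: r = 30 mm = 3.0 cm
86,936 = 11.18 × 3 × (N/1000)²
(N/1000)² = 86,936 / 33.54 = 2592.01
N = 1000 × √2592.01 ≈ 50,911.8

50910 RPM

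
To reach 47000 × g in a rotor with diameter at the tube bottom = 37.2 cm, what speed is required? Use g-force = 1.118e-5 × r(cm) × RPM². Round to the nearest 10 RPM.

N ≈ 15030 RPM

r = 37.2 / 2 = 18.6 cm
47,000 = 1.118 × 10⁻⁵ × 18.6 × N²
N² = 47,000 / (20.7948 × 10⁻⁵) = 226,018,043
N ≈ √226,018,043 ≈ 15,033.9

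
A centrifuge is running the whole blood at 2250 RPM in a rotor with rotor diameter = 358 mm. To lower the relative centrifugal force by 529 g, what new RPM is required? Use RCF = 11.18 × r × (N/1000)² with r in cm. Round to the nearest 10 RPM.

1560 RPM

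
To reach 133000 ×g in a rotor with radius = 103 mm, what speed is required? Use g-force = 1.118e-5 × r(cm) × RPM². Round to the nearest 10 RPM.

N ≈ 33980 RPM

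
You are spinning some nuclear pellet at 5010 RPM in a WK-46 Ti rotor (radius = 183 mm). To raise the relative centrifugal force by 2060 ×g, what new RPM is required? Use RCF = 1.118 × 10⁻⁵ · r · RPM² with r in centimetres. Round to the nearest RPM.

r = 183 mm = 18.3 cm
Current RCF = 1.118 × 10⁻⁵ × 18.3 × (5010)² = 1.118 × 10⁻⁵ × 18.3 × 25,100,100 ≈ 5,135.3 × g
Target RCF = 5,135.3 + 2,060 = 7,195.3 × g
N² = 7,195.3 / (20.4594 × 10⁻⁵) = 35,168,676
N ≈ √35,168,676 ≈ 5,930.3

N₂ ≈ 5930 RPM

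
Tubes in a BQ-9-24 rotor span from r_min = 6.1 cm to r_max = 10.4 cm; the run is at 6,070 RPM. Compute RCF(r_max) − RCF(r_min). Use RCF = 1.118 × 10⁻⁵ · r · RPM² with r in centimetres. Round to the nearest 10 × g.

≈ 1770 g

RCF_max = 1.118 × 10⁻⁵ × 10.4 × (6070)² = 1.118 × 10⁻⁵ × 10.4 × 36,844,900 ≈ 4,284 × g
RCF_min = 1.118 × 10⁻⁵ × 6.1 × (6070)² = 1.118 × 10⁻⁵ × 6.1 × 36,844,900 ≈ 2,512.7 × g
ΔRCF = 4,284 − 2,512.7 = 1,771.3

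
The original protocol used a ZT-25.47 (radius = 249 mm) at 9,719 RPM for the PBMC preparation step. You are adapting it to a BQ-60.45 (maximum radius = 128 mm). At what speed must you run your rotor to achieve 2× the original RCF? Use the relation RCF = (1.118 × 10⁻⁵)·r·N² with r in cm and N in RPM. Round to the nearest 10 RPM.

Original rotor: r = 249 mm = 24.9 cm
RCF = 1.118 × 10⁻⁵ × r × N²
RCF_original = 1.118 × 10⁻⁵ × 24.9 × (9719)² = 1.118 × 10⁻⁵ × 24.9 × 94,458,961 ≈ 26,295.7 × g
Target RCF = 2 × 26,295.7 ≈ 52,591.4 × g
Your rotor: r = 128 mm = 12.8 cm
52,591.4 = 1.118 × 10⁻⁵ × 12.8 × N²
N² = 52,591.4 / (14.3104 × 10⁻⁵) = 367,504,752
N ≈ √367,504,752 ≈ 19,170.4

19170 RPM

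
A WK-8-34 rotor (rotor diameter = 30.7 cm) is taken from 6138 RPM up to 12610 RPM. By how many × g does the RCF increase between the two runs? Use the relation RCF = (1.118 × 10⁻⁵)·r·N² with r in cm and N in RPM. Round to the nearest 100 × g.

r = 30.7 / 2 = 15.35 cm
RCF₁ = 1.118 × 10⁻⁵ × 15.35 × (6138)² = 1.118 × 10⁻⁵ × 15.35 × 37,675,044 ≈ 6,465.5 × g
RCF₂ = 1.118 × 10⁻⁵ × 15.35 × (12610)² = 1.118 × 10⁻⁵ × 15.35 × 159,012,100 ≈ 27,288.5 × g
Increase = 27,288.5 − 6,465.5 = 20,823

20800 × g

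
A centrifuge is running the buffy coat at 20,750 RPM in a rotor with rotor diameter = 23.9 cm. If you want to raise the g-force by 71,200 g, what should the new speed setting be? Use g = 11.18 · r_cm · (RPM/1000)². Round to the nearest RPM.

N₂ ≈ 31040 RPM

r = 23.9 / 2 = 11.95 cm
Current RCF = 11.18 × 11.95 × (20.75)² = 11.18 × 11.95 × 430.5625 ≈ 57,523.6 × g
Target RCF = 57,523.6 + 71,200 = 128,723.6 × g
(N/1000)² = 128,723.6 / 133.601 = 963.4928
N = 1000 × √963.4928 ≈ 31,040.2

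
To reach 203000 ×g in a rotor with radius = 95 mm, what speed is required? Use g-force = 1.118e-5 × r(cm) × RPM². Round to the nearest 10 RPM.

r = 95 mm = 9.5 cm
203,000 = 1.118 × 10⁻⁵ × 9.5 × N²
N² = 203,000 / (10.621 × 10⁻⁵) = 1,911,307,786
N ≈ √1,911,307,786 ≈ 43,718.5

43720 RPM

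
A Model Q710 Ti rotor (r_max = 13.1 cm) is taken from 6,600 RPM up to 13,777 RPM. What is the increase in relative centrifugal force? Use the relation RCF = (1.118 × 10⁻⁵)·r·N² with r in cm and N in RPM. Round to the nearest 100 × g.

≈ 21400 ×g

RCF₁ = 1.118 × 10⁻⁵ × 13.1 × (6600)² = 1.118 × 10⁻⁵ × 13.1 × 43,560,000 ≈ 6,379.7 × g
RCF₂ = 1.118 × 10⁻⁵ × 13.1 × (13777)² = 1.118 × 10⁻⁵ × 13.1 × 189,805,729 ≈ 27,798.6 × g
Increase = 27,798.6 − 6,379.7 = 21,418.9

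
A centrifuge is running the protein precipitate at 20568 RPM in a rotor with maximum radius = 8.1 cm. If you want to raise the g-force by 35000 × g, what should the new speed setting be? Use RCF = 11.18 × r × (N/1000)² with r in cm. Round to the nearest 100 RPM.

Current RCF = 11.18 × 8.1 × (20.568)² = 11.18 × 8.1 × 423.042624 ≈ 38,309.9 × g
Target RCF = 38,309.9 + 35,000 = 73,309.9 × g
(N/1000)² = 73,309.9 / 90.558 = 809.5353
N = 1000 × √809.5353 ≈ 28,452.3

28500 RPM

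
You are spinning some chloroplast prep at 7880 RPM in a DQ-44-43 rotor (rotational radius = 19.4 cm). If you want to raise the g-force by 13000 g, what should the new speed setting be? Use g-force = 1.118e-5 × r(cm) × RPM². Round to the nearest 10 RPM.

Current RCF = 1.118 × 10⁻⁵ × 19.4 × (7880)² = 1.118 × 10⁻⁵ × 19.4 × 62,094,400 ≈ 13,467.8 × g
Target RCF = 13,467.8 + 13,000 = 26,467.8 × g
N² = 26,467.8 / (21.6892 × 10⁻⁵) = 122,032,163
N ≈ √122,032,163 ≈ 11,046.8

11050 RPM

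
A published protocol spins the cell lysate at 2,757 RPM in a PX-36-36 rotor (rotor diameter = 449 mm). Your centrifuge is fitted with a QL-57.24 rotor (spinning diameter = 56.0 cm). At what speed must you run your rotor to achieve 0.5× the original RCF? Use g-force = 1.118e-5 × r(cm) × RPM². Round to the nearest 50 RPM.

≈ 1750 RPM

Original rotor: r = 449 mm / 2 = 224.5 mm = 22.45 cm
RCF_original = 1.118 × 10⁻⁵ × 22.45 × (2757)² = 1.118 × 10⁻⁵ × 22.45 × 7,601,049 ≈ 1,907.8 × g
Target RCF = 0.5 × 1,907.8 ≈ 953.9 × g
Your rotor: r = 56.0 / 2 = 28 cm
953.9 = 1.118 × 10⁻⁵ × 28 × N²
N² = 953.9 / (31.304 × 10⁻⁵) = 3,047,214
N ≈ √3,047,214 ≈ 1,745.6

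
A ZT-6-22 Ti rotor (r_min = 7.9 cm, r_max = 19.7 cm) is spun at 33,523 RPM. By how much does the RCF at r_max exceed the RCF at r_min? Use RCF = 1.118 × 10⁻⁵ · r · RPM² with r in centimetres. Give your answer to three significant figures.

RCF_max = 1.118 × 10⁻⁵ × 19.7 × (33523)² = 1.118 × 10⁻⁵ × 19.7 × 1,123,791,529 ≈ 247,510.6 × g
RCF_min = 1.118 × 10⁻⁵ × 7.9 × (33523)² = 1.118 × 10⁻⁵ × 7.9 × 1,123,791,529 ≈ 99,255.5 × g
ΔRCF = 247,510.6 − 99,255.5 = 148,255.1

ΔRCF ≈ 148000 g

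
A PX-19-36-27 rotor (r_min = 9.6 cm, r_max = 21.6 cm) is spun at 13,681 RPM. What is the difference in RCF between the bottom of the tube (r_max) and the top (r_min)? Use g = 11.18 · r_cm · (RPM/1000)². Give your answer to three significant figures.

RCF_max = 11.18 × 21.6 × (13.681)² = 11.18 × 21.6 × 187.169761 ≈ 45,199.3 × g
RCF_min = 11.18 × 9.6 × (13.681)² = 11.18 × 9.6 × 187.169761 ≈ 20,088.6 × g
ΔRCF = 45,199.3 − 20,088.6 = 25,110.7

25100 ×g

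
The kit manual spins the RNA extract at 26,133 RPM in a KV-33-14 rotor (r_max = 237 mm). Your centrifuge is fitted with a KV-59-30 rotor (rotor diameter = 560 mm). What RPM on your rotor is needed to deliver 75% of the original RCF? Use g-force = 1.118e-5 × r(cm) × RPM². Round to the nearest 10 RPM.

20820 RPM

Original rotor: r = 237 mm = 23.7 cm
RCF = 1.118 × 10⁻⁵ × r × N²
RCF_original = 1.118 × 10⁻⁵ × 23.7 × (26133)² = 1.118 × 10⁻⁵ × 23.7 × 682,933,689 ≈ 180,954.2 × g
Target RCF = 0.75 × 180,954.2 ≈ 135,715.7 × g
Your rotor: r = 560 mm / 2 = 280 mm = 28 cm
135,715.7 = 1.118 × 10⁻⁵ × 28 × N²
N² = 135,715.7 / (31.304 × 10⁻⁵) = 433,541,081
N ≈ √433,541,081 ≈ 20,821.6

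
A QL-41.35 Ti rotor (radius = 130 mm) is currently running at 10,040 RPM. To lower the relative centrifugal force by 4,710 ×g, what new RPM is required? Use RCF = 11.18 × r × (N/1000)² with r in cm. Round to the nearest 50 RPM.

r = 130 mm = 13.0 cm
Current RCF = 11.18 × 13 × (10.04)² = 11.18 × 13 × 100.8016 ≈ 14,650.5 × g
Target RCF = 14,650.5 − 4,710 = 9,940.5 × g
(N/1000)² = 9,940.5 / 145.34 = 68.3948
N = 1000 × √68.3948 ≈ 8,270.1

N₂ ≈ 8250 RPM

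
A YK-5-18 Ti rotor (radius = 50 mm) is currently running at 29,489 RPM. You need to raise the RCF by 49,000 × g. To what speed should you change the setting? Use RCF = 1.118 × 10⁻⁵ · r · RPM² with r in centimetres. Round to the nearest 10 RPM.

r = 50 mm = 5.0 cm
Current RCF = 1.118 × 10⁻⁵ × 5 × (29489)² = 1.118 × 10⁻⁵ × 5 × 869,601,121 ≈ 48,610.7 × g
Target RCF = 48,610.7 + 49,000 = 97,610.7 × g
N² = 97,610.7 / (5.59 × 10⁻⁵) = 1,746,166,369
N ≈ √1,746,166,369 ≈ 41,787.2

N₂ ≈ 41790 RPM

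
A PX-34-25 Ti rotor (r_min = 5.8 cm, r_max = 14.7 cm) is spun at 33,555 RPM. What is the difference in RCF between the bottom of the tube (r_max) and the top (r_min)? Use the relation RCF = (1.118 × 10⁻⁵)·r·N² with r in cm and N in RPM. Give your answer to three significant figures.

RCF_max = 1.118 × 10⁻⁵ × 14.7 × (33555)² = 1.118 × 10⁻⁵ × 14.7 × 1,125,938,025 ≈ 185,043.4 × g
RCF_min = 1.118 × 10⁻⁵ × 5.8 × (33555)² = 1.118 × 10⁻⁵ × 5.8 × 1,125,938,025 ≈ 73,010.3 × g
ΔRCF = 185,043.4 − 73,010.3 = 112,033.1

112000 ×g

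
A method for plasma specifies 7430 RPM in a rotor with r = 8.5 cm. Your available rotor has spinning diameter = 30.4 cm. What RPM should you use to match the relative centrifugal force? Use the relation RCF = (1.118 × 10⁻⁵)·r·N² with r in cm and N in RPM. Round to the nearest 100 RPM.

5600 RPM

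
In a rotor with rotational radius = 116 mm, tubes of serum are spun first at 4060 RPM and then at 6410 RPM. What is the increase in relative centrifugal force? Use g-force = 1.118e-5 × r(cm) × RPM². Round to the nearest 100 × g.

r = 116 mm = 11.6 cm
RCF₁ = 1.118 × 10⁻⁵ × 11.6 × (4060)² = 1.118 × 10⁻⁵ × 11.6 × 16,483,600 ≈ 2,137.7 × g
RCF₂ = 1.118 × 10⁻⁵ × 11.6 × (6410)² = 1.118 × 10⁻⁵ × 11.6 × 41,088,100 ≈ 5,328.6 × g
Increase = 5,328.6 − 2,137.7 = 3,190.9

≈ 3200 g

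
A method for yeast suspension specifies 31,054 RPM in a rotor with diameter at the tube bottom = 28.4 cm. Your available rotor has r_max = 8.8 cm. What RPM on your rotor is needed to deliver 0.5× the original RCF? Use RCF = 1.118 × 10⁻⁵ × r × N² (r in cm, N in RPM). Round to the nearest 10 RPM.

Original rotor: r = 28.4 / 2 = 14.2 cm
RCF_original = 1.118 × 10⁻⁵ × 14.2 × (31054)² = 1.118 × 10⁻⁵ × 14.2 × 964,350,916 ≈ 153,096.5 × g
Target RCF = 0.5 × 153,096.5 ≈ 76,548.2 × g
76,548.2 = 1.118 × 10⁻⁵ × 8.8 × N²
N² = 76,548.2 / (9.8384 × 10⁻⁵) = 778,055,375
N ≈ √778,055,375 ≈ 27,893.6

≈ 27890 RPM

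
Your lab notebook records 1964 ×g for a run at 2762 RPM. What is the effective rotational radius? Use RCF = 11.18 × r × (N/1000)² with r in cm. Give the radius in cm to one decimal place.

1964 = 11.18 × r × (2.762)²
r = 1964 / (11.18 × 7.628644) = 1964 / 85.28824 ≈ 23.028 cm

≈ 23.0 cm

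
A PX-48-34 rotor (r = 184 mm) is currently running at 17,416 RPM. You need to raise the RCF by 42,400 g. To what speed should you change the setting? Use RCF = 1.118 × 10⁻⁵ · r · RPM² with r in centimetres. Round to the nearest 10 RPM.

N₂ ≈ 22570 RPM

r = 184 mm = 18.4 cm
Current RCF = 1.118 × 10⁻⁵ × 18.4 × (17416)² = 1.118 × 10⁻⁵ × 18.4 × 303,317,056 ≈ 62,396 × g
Target RCF = 62,396 + 42,400 = 104,796 × g
N² = 104,796 / (20.5712 × 10⁻⁵) = 509,430,660
N ≈ √509,430,660 ≈ 22,570.6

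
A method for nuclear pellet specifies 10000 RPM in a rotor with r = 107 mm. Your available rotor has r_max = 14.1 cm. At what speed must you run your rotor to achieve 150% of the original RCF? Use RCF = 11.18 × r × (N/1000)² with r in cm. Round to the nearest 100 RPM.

10700 RPM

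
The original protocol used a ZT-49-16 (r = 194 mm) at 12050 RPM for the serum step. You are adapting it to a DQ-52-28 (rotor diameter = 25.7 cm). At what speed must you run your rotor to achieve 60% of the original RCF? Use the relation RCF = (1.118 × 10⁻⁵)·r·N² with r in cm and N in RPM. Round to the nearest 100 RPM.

Original rotor: r = 194 mm = 19.4 cm
RCF_original = 1.118 × 10⁻⁵ × 19.4 × (12050)² = 1.118 × 10⁻⁵ × 19.4 × 145,202,500 ≈ 31,493.3 × g
Target RCF = 0.6 × 31,493.3 ≈ 18,896 × g
Your rotor: r = 25.7 / 2 = 12.85 cm
18,896 = 1.118 × 10⁻⁵ × 12.85 × N²
N² = 18,896 / (14.3663 × 10⁻⁵) = 131,530,039
N ≈ √131,530,039 ≈ 11,468.7

11500 RPM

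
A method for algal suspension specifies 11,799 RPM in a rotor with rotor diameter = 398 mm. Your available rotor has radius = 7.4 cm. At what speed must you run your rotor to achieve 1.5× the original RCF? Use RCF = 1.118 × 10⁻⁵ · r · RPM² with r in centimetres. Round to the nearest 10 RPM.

Original rotor: r = 398 mm / 2 = 199 mm = 19.9 cm
RCF = 1.118 × 10⁻⁵ × r × N²
RCF_original = 1.118 × 10⁻⁵ × 19.9 × (11799)² = 1.118 × 10⁻⁵ × 19.9 × 139,216,401 ≈ 30,973.1 × g
Target RCF = 1.5 × 30,973.1 ≈ 46,459.6 × g
46,459.6 = 1.118 × 10⁻⁵ × 7.4 × N²
N² = 46,459.6 / (8.2732 × 10⁻⁵) = 561,567,471
N ≈ √561,567,471 ≈ 23,697.4

23700 RPM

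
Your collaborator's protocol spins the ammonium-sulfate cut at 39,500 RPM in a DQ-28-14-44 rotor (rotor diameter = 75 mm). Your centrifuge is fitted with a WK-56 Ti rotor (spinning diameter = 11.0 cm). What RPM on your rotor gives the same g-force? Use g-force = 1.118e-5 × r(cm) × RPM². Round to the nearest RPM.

Original rotor: r = 75 mm / 2 = 37.5 mm = 3.75 cm
RCF_original = 1.118 × 10⁻⁵ × 3.75 × (39500)² = 1.118 × 10⁻⁵ × 3.75 × 1,560,250,000 ≈ 65,413.5 × g
Your rotor: r = 11.0 / 2 = 5.5 cm
65,413.5 = 1.118 × 10⁻⁵ × 5.5 × N²
N² = 65,413.5 / (6.149 × 10⁻⁵) = 1,063,807,123
N ≈ √1,063,807,123 ≈ 32,616.1

32616 RPM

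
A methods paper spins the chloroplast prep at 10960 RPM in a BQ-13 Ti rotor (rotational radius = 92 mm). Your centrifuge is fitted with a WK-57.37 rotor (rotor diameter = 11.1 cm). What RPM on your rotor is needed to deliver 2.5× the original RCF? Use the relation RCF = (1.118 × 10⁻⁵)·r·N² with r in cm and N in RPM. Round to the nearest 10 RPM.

22310 RPM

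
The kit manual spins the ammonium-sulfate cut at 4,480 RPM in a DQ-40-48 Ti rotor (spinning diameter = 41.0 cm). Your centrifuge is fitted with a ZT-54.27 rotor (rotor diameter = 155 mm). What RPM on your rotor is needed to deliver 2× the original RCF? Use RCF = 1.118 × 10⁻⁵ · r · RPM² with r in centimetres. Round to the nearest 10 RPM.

10300 RPM

Original rotor: r = 41.0 / 2 = 20.5 cm
RCF_original = 1.118 × 10⁻⁵ × 20.5 × (4480)² = 1.118 × 10⁻⁵ × 20.5 × 20,070,400 ≈ 4,599.9 × g
Target RCF = 2 × 4,599.9 ≈ 9,199.8 × g
Your rotor: r = 155 mm / 2 = 77.5 mm = 7.75 cm
9,199.8 = 1.118 × 10⁻⁵ × 7.75 × N²
N² = 9,199.8 / (8.6645 × 10⁻⁵) = 106,178,083
N ≈ √106,178,083 ≈ 10,304.3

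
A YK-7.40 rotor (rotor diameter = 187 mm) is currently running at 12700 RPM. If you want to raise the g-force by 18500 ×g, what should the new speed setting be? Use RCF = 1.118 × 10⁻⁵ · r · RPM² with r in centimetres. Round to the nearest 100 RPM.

≈ 18400 RPM

r = 187 mm / 2 = 93.5 mm = 9.35 cm
Current RCF = 1.118 × 10⁻⁵ × 9.35 × (12700)² = 1.118 × 10⁻⁵ × 9.35 × 161,290,000 ≈ 16,860.1 × g
Target RCF = 16,860.1 + 18,500 = 35,360.1 × g
N² = 35,360.1 / (10.4533 × 10⁻⁵) = 338,267,341
N ≈ √338,267,341 ≈ 18,392.0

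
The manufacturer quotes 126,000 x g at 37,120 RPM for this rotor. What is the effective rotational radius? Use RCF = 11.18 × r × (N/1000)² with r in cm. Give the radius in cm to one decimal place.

126000 = 11.18 × r × (37.12)²
r = 126000 / (11.18 × 1377.8944) = 126000 / 15404.86 ≈ 8.179 cm

8.2 cm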